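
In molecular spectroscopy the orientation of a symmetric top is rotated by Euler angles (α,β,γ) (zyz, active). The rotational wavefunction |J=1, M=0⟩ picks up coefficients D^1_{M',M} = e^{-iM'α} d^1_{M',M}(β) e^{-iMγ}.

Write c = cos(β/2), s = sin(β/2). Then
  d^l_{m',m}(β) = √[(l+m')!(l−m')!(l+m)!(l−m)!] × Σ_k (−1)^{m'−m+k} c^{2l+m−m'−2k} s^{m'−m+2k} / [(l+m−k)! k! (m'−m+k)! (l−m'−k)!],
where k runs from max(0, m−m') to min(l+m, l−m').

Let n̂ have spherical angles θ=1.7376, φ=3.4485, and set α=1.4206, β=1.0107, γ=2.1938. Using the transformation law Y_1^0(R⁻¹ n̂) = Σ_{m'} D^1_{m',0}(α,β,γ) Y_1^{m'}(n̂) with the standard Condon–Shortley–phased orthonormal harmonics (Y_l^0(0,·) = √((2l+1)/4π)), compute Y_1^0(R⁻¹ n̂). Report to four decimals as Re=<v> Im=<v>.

Re=-0.2233 Im=0.0000

Need the full column D^1_{m',0} for m'=−1..1 at α=1.4206, β=1.0107, γ=2.1938.
cos(β/2)=0.875005, sin(β/2)=0.484114
d^1_{-1,0}: single k=1 term ⇒ +0.599064;  D = +0.089639+0.592319i
d^1_{0,0}: k∈[0..1] ⇒ +0.765634 -0.234366 = +0.531268;  D = +0.531268+0.000000i
d^1_{1,0}: single k=0 term ⇒ -0.599064;  D = -0.089639+0.592319i
Y_1^{m'}(θ=1.7376,φ=3.4485) and Σ D·Y over m':
  (+0.0896+0.5923i)·(-0.3248+0.1029i)  (+0.5313+0.0000i)·(-0.0811+0.0000i)  (-0.0896+0.5923i)·(+0.3248+0.1029i)
Y_1^0(R⁻¹ n̂) = -0.223258+0.000000i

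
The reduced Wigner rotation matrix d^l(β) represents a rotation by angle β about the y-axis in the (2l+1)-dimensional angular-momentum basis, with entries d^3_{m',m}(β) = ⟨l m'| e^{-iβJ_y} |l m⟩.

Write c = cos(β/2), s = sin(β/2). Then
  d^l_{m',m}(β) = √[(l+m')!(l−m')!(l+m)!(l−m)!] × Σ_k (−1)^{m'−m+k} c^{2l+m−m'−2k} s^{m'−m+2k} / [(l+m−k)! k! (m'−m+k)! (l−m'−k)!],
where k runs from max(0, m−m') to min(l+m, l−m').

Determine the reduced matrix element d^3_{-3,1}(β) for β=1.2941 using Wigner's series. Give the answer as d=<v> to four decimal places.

d=0.3256

d^3_{-3,1}(β=1.2941) via Wigner's sum:
c=cos(1.2941/2)=0.797866, s=sin(1.2941/2)=0.602835; N=√[1·720·24·2]=185.903201
k: max(0,(1)−(-3))=4 … min(3+(1),3−(-3))=4
  k=4: (−1)^0·185.9032/(48)·0.7979^2·0.6028^4 = +0.325612
d^3_{-3,1}(1.2941) = +0.325612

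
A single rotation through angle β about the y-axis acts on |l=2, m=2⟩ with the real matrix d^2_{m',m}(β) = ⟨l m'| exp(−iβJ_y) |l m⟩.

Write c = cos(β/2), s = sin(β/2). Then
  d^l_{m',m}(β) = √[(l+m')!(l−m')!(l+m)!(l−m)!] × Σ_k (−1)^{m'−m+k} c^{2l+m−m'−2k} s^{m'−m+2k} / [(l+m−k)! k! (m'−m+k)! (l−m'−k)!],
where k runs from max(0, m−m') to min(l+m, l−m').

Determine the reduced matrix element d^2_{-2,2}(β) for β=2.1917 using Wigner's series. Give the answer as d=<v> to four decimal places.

d^2_{-2,2}(β=2.1917) via Wigner's sum:
With c≡cos(β/2)=0.457291 and s≡sin(β/2)=0.889317, N=[1·24·24·1]^{1/2}=24.000000
k∈{4} keeps every argument non-negative
  k=4: (−1)^0·24.0000/(24)·0.4573^0·0.8893^4 = +0.625499
d^2_{-2,2}(2.1917) = +0.625499

d=0.6255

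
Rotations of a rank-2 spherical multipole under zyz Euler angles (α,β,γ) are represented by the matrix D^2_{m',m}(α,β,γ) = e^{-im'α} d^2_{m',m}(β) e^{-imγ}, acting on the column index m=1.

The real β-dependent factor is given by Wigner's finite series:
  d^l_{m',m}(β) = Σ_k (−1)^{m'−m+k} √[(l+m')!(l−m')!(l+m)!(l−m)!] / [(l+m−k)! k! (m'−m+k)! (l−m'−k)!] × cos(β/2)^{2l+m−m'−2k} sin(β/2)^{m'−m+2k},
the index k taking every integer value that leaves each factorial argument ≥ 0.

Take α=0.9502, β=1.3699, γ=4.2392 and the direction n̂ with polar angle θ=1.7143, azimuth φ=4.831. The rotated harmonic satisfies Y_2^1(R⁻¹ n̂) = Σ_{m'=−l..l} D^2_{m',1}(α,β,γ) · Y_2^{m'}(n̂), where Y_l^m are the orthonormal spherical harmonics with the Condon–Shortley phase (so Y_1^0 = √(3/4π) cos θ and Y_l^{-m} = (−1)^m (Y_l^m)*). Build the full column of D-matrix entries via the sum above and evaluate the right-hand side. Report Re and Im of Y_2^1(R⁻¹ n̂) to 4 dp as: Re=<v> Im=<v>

Need the full column D^2_{m',1} for m'=−2..2 at α=0.9502, β=1.3699, γ=4.2392.
cos(β/2)=0.774451, sin(β/2)=0.632634
d^2_{-2,1}: single k=3 term ⇒ +0.392177;  D = -0.272446-0.282092i
d^2_{-1,1}: k∈[2..3] ⇒ +0.720136 -0.160181 = +0.559955;  D = -0.553882+0.082243i
d^2_{0,1}: k∈[1..2] ⇒ +0.719796 -0.480317 = +0.239480;  D = -0.109137+0.213166i
d^2_{1,1}: k∈[0..1] ⇒ +0.359729 -0.720136 = -0.360407;  D = -0.165472-0.320175i
d^2_{2,1}: single k=0 term ⇒ -0.587711;  D = -0.581663-0.084097i
Y_2^{m'}(θ=1.7143,φ=4.831) and Σ D·Y over m':
  (-0.2724-0.2821i)·(-0.3678+0.0889i)  (-0.5539+0.0822i)·(-0.0129-0.1086i)  (-0.1091+0.2132i)·(-0.2960+0.0000i)  (-0.1655-0.3202i)·(+0.0129-0.1086i)  (-0.5817-0.0841i)·(-0.3678-0.0889i)
Y_2^1(R⁻¹ n̂) = +0.343228+0.171966i

Re=0.3432 Im=0.1720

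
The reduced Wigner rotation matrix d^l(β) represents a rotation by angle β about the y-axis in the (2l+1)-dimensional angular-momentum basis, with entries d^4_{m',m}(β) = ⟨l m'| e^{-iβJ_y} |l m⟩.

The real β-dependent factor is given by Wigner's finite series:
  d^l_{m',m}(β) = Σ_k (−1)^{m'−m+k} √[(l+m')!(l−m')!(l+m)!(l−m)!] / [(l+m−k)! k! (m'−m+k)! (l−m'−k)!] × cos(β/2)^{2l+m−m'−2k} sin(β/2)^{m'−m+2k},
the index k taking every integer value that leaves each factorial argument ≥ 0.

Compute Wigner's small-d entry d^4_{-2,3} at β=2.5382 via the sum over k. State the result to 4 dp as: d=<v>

d=-0.5708

d^4_{-2,3}(β=2.5382) via Wigner's sum:
Half-angle: c=0.297140, s=0.954834. N=√(2·720·5040·1)=2693.993318
Admissible k: 5..6 (factorial args all ≥0)
  k=5: (−1)^0·2693.9933/(240)·0.2971^3·0.9548^5 = +0.233727
  k=6: (−1)^1·2693.9933/(720)·0.2971^1·0.9548^7 = -0.804489
d^4_{-2,3}(2.5382) = +0.233727 -0.804489 = -0.570762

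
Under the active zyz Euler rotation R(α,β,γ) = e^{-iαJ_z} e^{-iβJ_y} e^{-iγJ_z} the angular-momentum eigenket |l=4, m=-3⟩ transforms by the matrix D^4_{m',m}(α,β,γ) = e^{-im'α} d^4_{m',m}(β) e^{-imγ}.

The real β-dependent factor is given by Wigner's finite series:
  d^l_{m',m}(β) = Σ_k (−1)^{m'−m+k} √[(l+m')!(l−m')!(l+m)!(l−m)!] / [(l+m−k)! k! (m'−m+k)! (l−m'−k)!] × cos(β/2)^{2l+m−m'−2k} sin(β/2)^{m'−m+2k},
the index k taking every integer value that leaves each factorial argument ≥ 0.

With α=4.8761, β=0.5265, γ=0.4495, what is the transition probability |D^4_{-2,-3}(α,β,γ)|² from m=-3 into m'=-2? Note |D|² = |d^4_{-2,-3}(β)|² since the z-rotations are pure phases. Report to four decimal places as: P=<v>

First d^4_{-2,-3}(β=0.5265), then the phase factors e^{-i(-2)α} and e^{-i(-3)γ}:
With c≡cos(β/2)=0.965549 and s≡sin(β/2)=0.260220, N=[2·720·1·5040]^{1/2}=2693.993318
The bounds max(0,m−m')=0 and min(l+m,l−m')=1 give 2 terms
  k=0: (−1)^1·2693.9933/(720)·0.9655^7·0.2602^1 = -0.761774
  k=1: (−1)^2·2693.9933/(240)·0.9655^5·0.2602^3 = +0.165989
d^4_{-2,-3}(0.5265) = -0.761774 +0.165989 = -0.595785
|D^4_{-2,-3}|² = |d^4_{-2,-3}(β)|² = (-0.595785)² = 0.354959 (the z-rotation phases have unit modulus)

P=0.3550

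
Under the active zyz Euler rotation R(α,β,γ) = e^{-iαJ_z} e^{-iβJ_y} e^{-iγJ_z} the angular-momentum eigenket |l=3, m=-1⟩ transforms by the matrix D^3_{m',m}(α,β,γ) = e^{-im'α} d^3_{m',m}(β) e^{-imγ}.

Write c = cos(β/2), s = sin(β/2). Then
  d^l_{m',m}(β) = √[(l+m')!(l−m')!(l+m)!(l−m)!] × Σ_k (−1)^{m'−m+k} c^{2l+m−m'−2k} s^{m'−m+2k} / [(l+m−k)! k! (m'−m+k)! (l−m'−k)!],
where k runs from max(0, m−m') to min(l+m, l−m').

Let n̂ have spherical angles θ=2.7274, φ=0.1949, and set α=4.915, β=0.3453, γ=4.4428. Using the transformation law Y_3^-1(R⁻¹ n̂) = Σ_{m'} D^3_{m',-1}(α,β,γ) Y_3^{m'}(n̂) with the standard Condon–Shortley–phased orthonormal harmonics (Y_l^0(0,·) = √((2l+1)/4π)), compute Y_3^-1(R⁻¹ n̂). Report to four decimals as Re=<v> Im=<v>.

Need the full column D^3_{m',-1} for m'=−3..3 at α=4.915, β=0.3453, γ=4.4428.
cos(β/2)=0.985133, sin(β/2)=0.171794
d^3_{-3,-1}: single k=2 term ⇒ +0.107656;  D = +0.101556+0.035724i
d^3_{-2,-1}: k∈[1..2] ⇒ +0.504059 -0.030657 = +0.473401;  D = -0.064012+0.469054i
d^3_{-1,-1}: k∈[0..2] ⇒ +0.914048 -0.222374 +0.005072 = +0.696747;  D = -0.695184+0.046632i
d^3_{0,-1}: k∈[0..2] ⇒ -0.552169 +0.050375 -0.000511 = -0.502304;  D = +0.133781+0.484161i
d^3_{1,-1}: k∈[0..2] ⇒ +0.166780 -0.006762 +0.000026 = +0.160043;  D = +0.142530-0.072795i
d^3_{2,-1}: k∈[0..1] ⇒ -0.030657 +0.000466 = -0.030191;  D = -0.018862-0.023574i
d^3_{3,-1}: single k=0 term ⇒ +0.003274;  D = -0.002092+0.002518i
Y_3^{m'}(θ=2.7274,φ=0.1949) and Σ D·Y over m':
  (+0.1016+0.0357i)·(+0.0227-0.0150i)  (-0.0640+0.4691i)·(-0.1402+0.0576i)  (-0.6952+0.0466i)·(+0.4071-0.0804i)  (+0.1338+0.4842i)·(-0.4066+0.0000i)  (+0.1425-0.0728i)·(-0.4071-0.0804i)  (-0.0189-0.0236i)·(-0.1402-0.0576i)  (-0.0021+0.0025i)·(-0.0227-0.0150i)
Y_3^-1(R⁻¹ n̂) = -0.411331-0.169608i

Re=-0.4113 Im=-0.1696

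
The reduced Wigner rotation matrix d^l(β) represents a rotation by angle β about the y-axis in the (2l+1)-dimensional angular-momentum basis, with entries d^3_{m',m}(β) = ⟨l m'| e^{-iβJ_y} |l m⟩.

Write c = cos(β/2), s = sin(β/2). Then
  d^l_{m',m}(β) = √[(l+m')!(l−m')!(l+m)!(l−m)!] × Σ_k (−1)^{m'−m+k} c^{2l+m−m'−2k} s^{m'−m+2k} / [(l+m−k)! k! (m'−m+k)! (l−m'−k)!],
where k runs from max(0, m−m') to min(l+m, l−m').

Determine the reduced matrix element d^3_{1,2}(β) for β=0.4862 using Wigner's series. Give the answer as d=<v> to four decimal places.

d^3_{1,2}(β=0.4862) via Wigner's sum:
Half-angle: c=0.970596, s=0.240713. N=√(24·2·120·1)=75.894664
Admissible k: 1..2 (factorial args all ≥0)
  k=1: (−1)^0·75.8947/(24)·0.9706^5·0.2407^1 = +0.655681
  k=2: (−1)^1·75.8947/(12)·0.9706^3·0.2407^3 = -0.080657
d^3_{1,2}(0.4862) = +0.655681 -0.080657 = +0.575023

d=0.5750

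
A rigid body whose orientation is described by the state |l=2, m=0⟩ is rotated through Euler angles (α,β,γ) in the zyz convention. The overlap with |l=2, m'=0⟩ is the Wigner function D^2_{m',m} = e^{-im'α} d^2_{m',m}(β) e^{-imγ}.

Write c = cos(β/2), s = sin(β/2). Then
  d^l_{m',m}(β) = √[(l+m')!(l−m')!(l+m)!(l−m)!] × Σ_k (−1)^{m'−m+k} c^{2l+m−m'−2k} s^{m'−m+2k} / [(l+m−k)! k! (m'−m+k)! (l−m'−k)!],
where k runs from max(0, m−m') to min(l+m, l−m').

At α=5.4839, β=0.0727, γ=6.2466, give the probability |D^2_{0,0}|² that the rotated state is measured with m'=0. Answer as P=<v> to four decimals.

Split into d^2_{0,0}(β=0.0727) × two z-phases.
With c≡cos(β/2)=0.999339 and s≡sin(β/2)=0.036342, N=[2·2·2·2]^{1/2}=4.000000
k: max(0,(0)−(0))=0 … min(2+(0),2−(0))=2
  k=0: (−1)^0·4.0000/(4)·0.9993^4·0.0363^0 = +0.997360
  k=1: (−1)^1·4.0000/(1)·0.9993^2·0.0363^2 = -0.005276
  k=2: (−1)^2·4.0000/(4)·0.9993^0·0.0363^4 = +0.000002
d^2_{0,0}(0.0727) = +0.997360 -0.005276 +0.000002 = +0.992086
|D^2_{0,0}|² = |d^2_{0,0}(β)|² = (+0.992086)² = 0.984235 (the z-rotation phases have unit modulus)

P=0.9842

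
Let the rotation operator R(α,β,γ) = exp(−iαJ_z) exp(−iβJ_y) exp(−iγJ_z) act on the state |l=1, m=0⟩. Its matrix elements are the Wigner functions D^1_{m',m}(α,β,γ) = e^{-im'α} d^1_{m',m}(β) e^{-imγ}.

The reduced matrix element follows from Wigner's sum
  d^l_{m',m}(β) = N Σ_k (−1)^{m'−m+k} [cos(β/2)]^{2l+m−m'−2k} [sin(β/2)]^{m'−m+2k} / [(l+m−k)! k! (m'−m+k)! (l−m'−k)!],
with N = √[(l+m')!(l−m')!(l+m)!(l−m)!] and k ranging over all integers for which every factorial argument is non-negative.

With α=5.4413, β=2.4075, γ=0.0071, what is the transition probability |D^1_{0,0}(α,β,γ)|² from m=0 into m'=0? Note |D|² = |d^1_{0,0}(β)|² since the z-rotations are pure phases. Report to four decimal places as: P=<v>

P=0.5512

First d^1_{0,0}(β=2.4075), then the phase factors e^{-i(0)α} and e^{-i(0)γ}:
Half-angle: c=0.358860, s=0.933391. N=√(1·1·1·1)=1.000000
The bounds max(0,m−m')=0 and min(l+m,l−m')=1 give 2 terms
  k=0: (−1)^0·1.0000/(1)·0.3589^2·0.9334^0 = +0.128781
  k=1: (−1)^1·1.0000/(1)·0.3589^0·0.9334^2 = -0.871219
d^1_{0,0}(2.4075) = +0.128781 -0.871219 = -0.742439
|D^1_{0,0}|² = |d^1_{0,0}(β)|² = (-0.742439)² = 0.551216 (the z-rotation phases have unit modulus)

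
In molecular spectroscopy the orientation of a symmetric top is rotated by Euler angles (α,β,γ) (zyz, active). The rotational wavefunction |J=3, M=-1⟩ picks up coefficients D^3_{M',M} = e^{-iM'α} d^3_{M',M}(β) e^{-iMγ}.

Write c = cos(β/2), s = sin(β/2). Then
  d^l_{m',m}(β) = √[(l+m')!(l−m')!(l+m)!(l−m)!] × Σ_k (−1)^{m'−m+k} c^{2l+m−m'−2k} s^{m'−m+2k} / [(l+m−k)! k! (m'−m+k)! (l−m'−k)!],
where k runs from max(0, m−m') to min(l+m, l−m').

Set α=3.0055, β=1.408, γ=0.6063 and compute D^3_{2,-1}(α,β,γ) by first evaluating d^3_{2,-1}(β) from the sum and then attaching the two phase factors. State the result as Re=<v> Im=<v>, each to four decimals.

D^3_{2,-1}(3.0055,1.408,0.6063) = e^{-i·2·3.0055}·d^3_{2,-1}(1.408)·e^{-i·-1·0.6063}. Compute d first:
Half-angle: c=0.762259, s=0.647272. N=√(120·1·2·24)=75.894664
k∈{0,1} keeps every argument non-negative
  k=0: (−1)^3·75.8947/(12)·0.7623^3·0.6473^3 = -0.759623
  k=1: (−1)^4·75.8947/(24)·0.7623^1·0.6473^5 = +0.273865
d^3_{2,-1}(1.408) = -0.759623 +0.273865 = -0.485758
Phases: e^{-i·(2)·3.0055}=+0.963186+0.268837i, e^{-i·(-1)·0.6063}=+0.821762+0.569831i ⇒ D=-0.310068-0.373924i

Re=-0.3101 Im=-0.3739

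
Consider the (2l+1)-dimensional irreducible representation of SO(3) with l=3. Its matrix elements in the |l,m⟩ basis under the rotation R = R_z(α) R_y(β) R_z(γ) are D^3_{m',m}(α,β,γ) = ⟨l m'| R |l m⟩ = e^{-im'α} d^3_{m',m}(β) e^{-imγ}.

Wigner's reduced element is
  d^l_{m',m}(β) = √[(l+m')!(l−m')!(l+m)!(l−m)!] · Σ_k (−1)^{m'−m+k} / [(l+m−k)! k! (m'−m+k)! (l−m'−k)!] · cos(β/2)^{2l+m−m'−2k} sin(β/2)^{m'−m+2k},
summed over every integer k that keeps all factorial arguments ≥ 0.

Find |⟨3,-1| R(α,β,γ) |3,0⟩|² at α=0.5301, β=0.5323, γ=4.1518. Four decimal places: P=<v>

First d^3_{-1,0}(β=0.5323), then the phase factors e^{-i(-1)α} and e^{-i(0)γ}:
c=cos(0.5323/2)=0.964791, s=sin(0.5323/2)=0.263019; N=√[2·24·6·6]=41.569219
Admissible k: 1..3 (factorial args all ≥0)
  k=1: (−1)^0·41.5692/(12)·0.9648^5·0.2630^1 = +0.761628
  k=2: (−1)^1·41.5692/(4)·0.9648^3·0.2630^3 = -0.169814
  k=3: (−1)^2·41.5692/(12)·0.9648^1·0.2630^5 = +0.004207
d^3_{-1,0}(0.5323) = +0.761628 -0.169814 +0.004207 = +0.596022
|D^3_{-1,0}|² = |d^3_{-1,0}(β)|² = (+0.596022)² = 0.355242 (the z-rotation phases have unit modulus)

P=0.3552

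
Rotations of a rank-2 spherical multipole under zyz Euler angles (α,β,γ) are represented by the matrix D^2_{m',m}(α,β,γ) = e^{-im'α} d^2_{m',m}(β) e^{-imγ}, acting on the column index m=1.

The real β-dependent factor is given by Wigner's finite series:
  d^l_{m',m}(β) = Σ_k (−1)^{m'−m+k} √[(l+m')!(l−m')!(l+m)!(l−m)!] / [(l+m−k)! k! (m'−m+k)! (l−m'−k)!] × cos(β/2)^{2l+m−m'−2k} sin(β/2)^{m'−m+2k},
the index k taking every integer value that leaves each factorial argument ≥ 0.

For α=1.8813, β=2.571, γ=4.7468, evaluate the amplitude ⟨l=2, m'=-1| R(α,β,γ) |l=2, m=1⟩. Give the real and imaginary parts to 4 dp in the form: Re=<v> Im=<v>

First d^2_{-1,1}(β=2.571), then the phase factors e^{-i(-1)α} and e^{-i(1)γ}:
With c≡cos(β/2)=0.281442 and s≡sin(β/2)=0.959578, N=[1·6·6·1]^{1/2}=6.000000
k: max(0,(1)−(-1))=2 … min(2+(1),2−(-1))=3
  k=2: (−1)^0·6.0000/(2)·0.2814^2·0.9596^2 = +0.218806
  k=3: (−1)^1·6.0000/(6)·0.2814^0·0.9596^4 = -0.847855
d^2_{-1,1}(2.571) = +0.218806 -0.847855 = -0.629049
D = (-0.305538+0.952180i)·(-0.629049)·(+0.034404+0.999408i) = +0.605226+0.171478i

Re=0.6052 Im=0.1715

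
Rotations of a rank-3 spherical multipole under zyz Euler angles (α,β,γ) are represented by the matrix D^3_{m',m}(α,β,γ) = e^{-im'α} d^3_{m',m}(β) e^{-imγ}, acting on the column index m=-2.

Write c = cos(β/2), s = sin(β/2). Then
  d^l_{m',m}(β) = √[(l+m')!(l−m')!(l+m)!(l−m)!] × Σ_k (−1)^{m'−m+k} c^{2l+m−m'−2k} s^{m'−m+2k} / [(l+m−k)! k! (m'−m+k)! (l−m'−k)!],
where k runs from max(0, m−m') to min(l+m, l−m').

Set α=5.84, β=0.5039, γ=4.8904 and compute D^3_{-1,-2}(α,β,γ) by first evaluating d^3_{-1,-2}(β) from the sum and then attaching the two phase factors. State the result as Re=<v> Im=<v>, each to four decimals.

Re=0.5803 Im=-0.0507

First d^3_{-1,-2}(β=0.5039), then the phase factors e^{-i(-1)α} and e^{-i(-2)γ}:
Half-angle: c=0.968428, s=0.249293. N=√(2·24·1·120)=75.894664
k∈{0,1} keeps every argument non-negative
  k=0: (−1)^1·75.8947/(24)·0.9684^5·0.2493^1 = -0.671501
  k=1: (−1)^2·75.8947/(12)·0.9684^3·0.2493^3 = +0.088994
d^3_{-1,-2}(0.5039) = -0.671501 +0.088994 = -0.582507
Attach z-rotation phases: D = e^{-i(-1)(5.84)}·(-0.582507)·e^{-i(-2)(4.8904)} = +0.580296-0.050709i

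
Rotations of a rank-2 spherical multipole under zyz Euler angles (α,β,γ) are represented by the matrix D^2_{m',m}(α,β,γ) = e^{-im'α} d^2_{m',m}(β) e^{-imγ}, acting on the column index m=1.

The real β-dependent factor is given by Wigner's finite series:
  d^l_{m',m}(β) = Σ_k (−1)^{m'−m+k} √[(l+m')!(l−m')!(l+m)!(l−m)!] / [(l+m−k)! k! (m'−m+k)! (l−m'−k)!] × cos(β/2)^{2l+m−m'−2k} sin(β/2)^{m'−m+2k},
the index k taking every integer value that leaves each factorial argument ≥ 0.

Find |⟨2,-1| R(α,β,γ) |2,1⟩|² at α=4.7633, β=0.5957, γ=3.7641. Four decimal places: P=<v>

P=0.0523

Split into d^2_{-1,1}(β=0.5957) × two z-phases.
Half-angle: c=0.955970, s=0.293466. N=√(1·6·6·1)=6.000000
k∈{2,3} keeps every argument non-negative
  k=2: (−1)^0·6.0000/(2)·0.9560^2·0.2935^2 = +0.236115
  k=3: (−1)^1·6.0000/(6)·0.9560^0·0.2935^4 = -0.007417
d^2_{-1,1}(0.5957) = +0.236115 -0.007417 = +0.228698
|D^2_{-1,1}|² = |d^2_{-1,1}(β)|² = (+0.228698)² = 0.052303 (the z-rotation phases have unit modulus)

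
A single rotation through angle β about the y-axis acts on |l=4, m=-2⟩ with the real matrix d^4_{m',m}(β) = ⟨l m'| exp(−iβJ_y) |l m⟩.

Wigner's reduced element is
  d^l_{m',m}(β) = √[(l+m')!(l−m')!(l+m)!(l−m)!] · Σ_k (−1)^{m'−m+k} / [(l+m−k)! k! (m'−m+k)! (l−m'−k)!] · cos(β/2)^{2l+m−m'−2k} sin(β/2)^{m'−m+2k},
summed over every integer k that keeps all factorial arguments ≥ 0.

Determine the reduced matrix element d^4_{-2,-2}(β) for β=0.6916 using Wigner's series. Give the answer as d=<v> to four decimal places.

d=-0.1871

d^4_{-2,-2}(β=0.6916) via Wigner's sum:
Half-angle: c=0.940805, s=0.338949. N=√(2·720·2·720)=1440.000000
Admissible k: 0..2 (factorial args all ≥0)
  k=0: (−1)^0·1440.0000/(1440)·0.9408^8·0.3389^0 = +0.613756
  k=1: (−1)^1·1440.0000/(120)·0.9408^6·0.3389^2 = -0.955977
  k=2: (−1)^2·1440.0000/(96)·0.9408^4·0.3389^4 = +0.155106
d^4_{-2,-2}(0.6916) = +0.613756 -0.955977 +0.155106 = -0.187116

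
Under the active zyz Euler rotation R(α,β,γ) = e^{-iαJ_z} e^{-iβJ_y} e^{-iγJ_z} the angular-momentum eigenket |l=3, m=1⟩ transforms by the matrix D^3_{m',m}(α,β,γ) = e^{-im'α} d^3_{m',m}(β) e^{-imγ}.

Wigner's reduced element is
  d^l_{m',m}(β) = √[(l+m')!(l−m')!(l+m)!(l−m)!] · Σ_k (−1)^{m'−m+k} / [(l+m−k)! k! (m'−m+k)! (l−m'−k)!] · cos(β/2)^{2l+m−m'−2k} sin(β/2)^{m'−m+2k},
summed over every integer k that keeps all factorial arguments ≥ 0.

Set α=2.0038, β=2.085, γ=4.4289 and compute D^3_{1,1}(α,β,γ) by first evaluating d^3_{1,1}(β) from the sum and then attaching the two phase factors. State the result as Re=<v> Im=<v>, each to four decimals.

Re=0.4740 Im=-0.0714

D^3_{1,1}(2.0038,2.085,4.4289) = e^{-i·1·2.0038}·d^3_{1,1}(2.085)·e^{-i·1·4.4289}. Compute d first:
With c≡cos(β/2)=0.504063 and s≡sin(β/2)=0.863667, N=[24·2·24·2]^{1/2}=48.000000
The bounds max(0,m−m')=0 and min(l+m,l−m')=2 give 3 terms
  k=0: (−1)^0·48.0000/(48)·0.5041^6·0.8637^0 = +0.016402
  k=1: (−1)^1·48.0000/(6)·0.5041^4·0.8637^2 = -0.385231
  k=2: (−1)^2·48.0000/(8)·0.5041^2·0.8637^4 = +0.848215
d^3_{1,1}(2.085) = +0.016402 -0.385231 +0.848215 = +0.479386
D = (-0.419599-0.907710i)·(+0.479386)·(-0.279707+0.960085i) = +0.474038-0.071409i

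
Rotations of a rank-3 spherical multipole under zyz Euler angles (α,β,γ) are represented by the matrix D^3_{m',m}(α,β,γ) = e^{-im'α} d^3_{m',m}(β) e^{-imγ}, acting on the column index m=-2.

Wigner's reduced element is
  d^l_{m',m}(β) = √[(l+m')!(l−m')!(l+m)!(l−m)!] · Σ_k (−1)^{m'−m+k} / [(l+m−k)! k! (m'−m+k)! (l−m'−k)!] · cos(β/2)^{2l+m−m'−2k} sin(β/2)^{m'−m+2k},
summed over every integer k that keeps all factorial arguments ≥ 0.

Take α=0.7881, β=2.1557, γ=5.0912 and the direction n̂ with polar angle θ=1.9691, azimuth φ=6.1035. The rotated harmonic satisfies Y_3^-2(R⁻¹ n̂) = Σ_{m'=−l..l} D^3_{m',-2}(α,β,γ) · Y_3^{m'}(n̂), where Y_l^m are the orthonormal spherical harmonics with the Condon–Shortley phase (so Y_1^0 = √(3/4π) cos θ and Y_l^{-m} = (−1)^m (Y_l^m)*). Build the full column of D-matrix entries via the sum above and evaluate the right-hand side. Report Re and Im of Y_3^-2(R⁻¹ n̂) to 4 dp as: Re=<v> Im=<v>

Re=0.3016 Im=0.2371

Need the full column D^3_{m',-2} for m'=−3..3 at α=0.7881, β=2.1557, γ=5.0912.
cos(β/2)=0.473223, sin(β/2)=0.880942
d^3_{-3,-2}: single k=1 term ⇒ +0.051210;  D = +0.051200-0.001007i
d^3_{-2,-2}: k∈[0..1] ⇒ +0.011230 -0.194594 = -0.183364;  D = -0.126725+0.132526i
d^3_{-1,-2}: k∈[0..1] ⇒ -0.066112 +0.458217 = +0.392105;  D = -0.009831-0.391982i
d^3_{0,-2}: k∈[0..1] ⇒ +0.213167 -0.738726 = -0.525558;  D = +0.381804+0.361162i
d^3_{1,-2}: k∈[0..1] ⇒ -0.458217 +0.793970 = +0.335752;  D = -0.335596+0.010231i
d^3_{2,-2}: k∈[0..1] ⇒ +0.674361 -0.467396 = +0.206965;  D = -0.141411+0.151121i
d^3_{3,-2}: single k=0 term ⇒ -0.615006;  D = -0.022063-0.614610i
Y_3^{m'}(θ=1.9691,φ=6.1035) and Σ D·Y over m':
  (+0.0512-0.0010i)·(+0.2804+0.1677i)  (-0.1267+0.1325i)·(-0.3152-0.1184i)  (-0.0098-0.3920i)·(-0.0726-0.0132i)  (+0.3818+0.3612i)·(+0.3253+0.0000i)  (-0.3356+0.0102i)·(+0.0726-0.0132i)  (-0.1414+0.1511i)·(-0.3152+0.1184i)  (-0.0221-0.6146i)·(-0.2804+0.1677i)
Y_3^-2(R⁻¹ n̂) = +0.301632+0.237052i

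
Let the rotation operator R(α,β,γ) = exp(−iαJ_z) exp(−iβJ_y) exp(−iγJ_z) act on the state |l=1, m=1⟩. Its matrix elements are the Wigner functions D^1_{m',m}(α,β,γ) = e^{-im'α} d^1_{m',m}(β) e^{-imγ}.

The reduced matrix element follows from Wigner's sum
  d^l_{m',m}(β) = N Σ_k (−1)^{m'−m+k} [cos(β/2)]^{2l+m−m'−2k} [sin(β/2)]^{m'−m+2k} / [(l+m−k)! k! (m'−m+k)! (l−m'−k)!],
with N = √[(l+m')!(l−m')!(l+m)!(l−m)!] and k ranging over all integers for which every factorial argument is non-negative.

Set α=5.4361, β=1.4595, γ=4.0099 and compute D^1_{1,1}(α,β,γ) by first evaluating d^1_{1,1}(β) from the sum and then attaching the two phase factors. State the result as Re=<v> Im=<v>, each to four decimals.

Re=-0.5554 Im=0.0118

First d^1_{1,1}(β=1.4595), then the phase factors e^{-i(1)α} and e^{-i(1)γ}:
c=cos(1.4595/2)=0.745341, s=sin(1.4595/2)=0.666683; N=√[2·1·2·1]=2.000000
The bounds max(0,m−m')=0 and min(l+m,l−m')=0 give 1 term
  k=0: (−1)^0·2.0000/(2)·0.7453^2·0.6667^0 = +0.555533
d^1_{1,1}(1.4595) = +0.555533
Phases: e^{-i·(1)·5.4361}=+0.662170+0.749354i, e^{-i·(1)·4.0099}=-0.646119+0.763236i ⇒ D=-0.555408+0.011789i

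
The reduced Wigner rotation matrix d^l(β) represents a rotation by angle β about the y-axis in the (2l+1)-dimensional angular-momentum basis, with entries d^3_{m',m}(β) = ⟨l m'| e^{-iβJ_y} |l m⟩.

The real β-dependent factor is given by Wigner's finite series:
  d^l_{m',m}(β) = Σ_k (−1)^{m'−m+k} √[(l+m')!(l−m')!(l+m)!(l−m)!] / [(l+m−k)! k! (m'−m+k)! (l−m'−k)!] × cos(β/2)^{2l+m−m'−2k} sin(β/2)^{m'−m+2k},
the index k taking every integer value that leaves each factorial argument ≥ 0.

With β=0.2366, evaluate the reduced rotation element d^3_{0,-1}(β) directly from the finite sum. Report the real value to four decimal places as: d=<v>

d=-0.3781

d^3_{0,-1}(β=0.2366) via Wigner's sum:
c=cos(0.2366/2)=0.993011, s=sin(0.2366/2)=0.118024; N=√[6·6·2·24]=41.569219
The bounds max(0,m−m')=0 and min(l+m,l−m')=2 give 3 terms
  k=0: (−1)^1·41.5692/(12)·0.9930^5·0.1180^1 = -0.394759
  k=1: (−1)^2·41.5692/(4)·0.9930^3·0.1180^3 = +0.016730
  k=2: (−1)^3·41.5692/(12)·0.9930^1·0.1180^5 = -0.000079
d^3_{0,-1}(0.2366) = -0.394759 +0.016730 -0.000079 = -0.378108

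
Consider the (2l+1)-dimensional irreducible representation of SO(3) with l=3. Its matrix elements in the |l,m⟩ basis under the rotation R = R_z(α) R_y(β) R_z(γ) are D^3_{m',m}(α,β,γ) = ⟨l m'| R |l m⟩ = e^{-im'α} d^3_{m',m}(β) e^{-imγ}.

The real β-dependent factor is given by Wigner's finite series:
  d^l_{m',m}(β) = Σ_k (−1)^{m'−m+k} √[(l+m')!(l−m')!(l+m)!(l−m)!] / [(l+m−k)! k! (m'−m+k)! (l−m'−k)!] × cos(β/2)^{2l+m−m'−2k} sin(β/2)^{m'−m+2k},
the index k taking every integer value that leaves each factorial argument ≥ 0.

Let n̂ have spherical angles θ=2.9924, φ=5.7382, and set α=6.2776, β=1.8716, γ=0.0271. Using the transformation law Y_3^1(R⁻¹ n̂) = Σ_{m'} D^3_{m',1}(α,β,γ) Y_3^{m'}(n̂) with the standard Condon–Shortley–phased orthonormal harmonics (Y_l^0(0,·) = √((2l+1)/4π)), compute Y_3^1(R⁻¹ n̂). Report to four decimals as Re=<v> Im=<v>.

Need the full column D^3_{m',1} for m'=−3..3 at α=6.2776, β=1.8716, γ=0.0271.
cos(β/2)=0.593175, sin(β/2)=0.805074
d^3_{-3,1}: single k=4 term ⇒ +0.572471;  D = +0.571921-0.025098i
d^3_{-2,1}: k∈[3..4] ⇒ +0.688787 -0.634397 = +0.054390;  D = +0.054350-0.002081i
d^3_{-1,1}: k∈[2..4] ⇒ +0.481452 -1.182491 +0.272279 = -0.428760;  D = -0.428531+0.014012i
d^3_{0,1}: k∈[1..3] ⇒ +0.204804 -1.131792 +0.694947 = -0.232041;  D = -0.231955+0.006288i
d^3_{1,1}: k∈[0..2] ⇒ +0.043561 -0.641936 +0.886868 = +0.288494;  D = +0.288427-0.006206i
d^3_{2,1}: k∈[0..1] ⇒ -0.186960 +0.688787 = +0.501827;  D = +0.501763-0.007993i
d^3_{3,1}: single k=0 term ⇒ +0.310776;  D = +0.310759-0.003215i
Y_3^{m'}(θ=2.9924,φ=5.7382) and Σ D·Y over m':
  (+0.5719-0.0251i)·(-0.0001+0.0014i)  (+0.0543-0.0021i)·(-0.0103-0.0198i)  (-0.4285+0.0140i)·(+0.1598+0.0969i)  (-0.2320+0.0063i)·(-0.6973+0.0000i)  (+0.2884-0.0062i)·(-0.1598+0.0969i)  (+0.5018-0.0080i)·(-0.0103+0.0198i)  (+0.3108-0.0032i)·(+0.0001+0.0014i)
Y_3^1(R⁻¹ n̂) = +0.040822-0.004554i

Re=0.0408 Im=-0.0046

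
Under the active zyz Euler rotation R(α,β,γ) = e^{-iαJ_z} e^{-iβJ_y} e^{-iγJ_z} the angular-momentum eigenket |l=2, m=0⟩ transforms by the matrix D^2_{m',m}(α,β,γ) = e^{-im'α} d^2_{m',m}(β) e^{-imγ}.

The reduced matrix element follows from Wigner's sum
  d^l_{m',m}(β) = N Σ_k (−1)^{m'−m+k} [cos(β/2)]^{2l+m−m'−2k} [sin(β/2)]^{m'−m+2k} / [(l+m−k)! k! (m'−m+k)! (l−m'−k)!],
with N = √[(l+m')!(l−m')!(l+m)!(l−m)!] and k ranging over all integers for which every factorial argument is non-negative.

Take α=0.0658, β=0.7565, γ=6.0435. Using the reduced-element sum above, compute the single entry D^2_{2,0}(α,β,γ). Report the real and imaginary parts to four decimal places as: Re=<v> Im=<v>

Re=0.2860 Im=-0.0379

Split into d^2_{2,0}(β=0.7565) × two z-phases.
Half-angle: c=0.929312, s=0.369295. N=√(24·1·2·2)=9.797959
k∈{0} keeps every argument non-negative
  k=0: (−1)^2·9.7980/(4)·0.9293^2·0.3693^2 = +0.288500
d^2_{2,0}(0.7565) = +0.288500
Phases: e^{-i·(2)·0.0658}=+0.991353-0.131220i, e^{-i·(0)·6.0435}=+1.000000+0.000000i ⇒ D=+0.286005-0.037857i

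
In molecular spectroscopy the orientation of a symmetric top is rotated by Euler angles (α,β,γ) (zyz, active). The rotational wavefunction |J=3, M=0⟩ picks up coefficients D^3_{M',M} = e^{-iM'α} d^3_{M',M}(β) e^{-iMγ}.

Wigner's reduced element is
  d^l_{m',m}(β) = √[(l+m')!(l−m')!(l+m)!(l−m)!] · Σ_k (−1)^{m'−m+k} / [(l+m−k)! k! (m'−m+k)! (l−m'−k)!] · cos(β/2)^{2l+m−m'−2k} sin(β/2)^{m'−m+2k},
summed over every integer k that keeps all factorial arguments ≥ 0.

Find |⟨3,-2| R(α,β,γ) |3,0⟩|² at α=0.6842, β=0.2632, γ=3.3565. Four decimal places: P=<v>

P=0.0080

Split into d^3_{-2,0}(β=0.2632) × two z-phases.
Half-angle: c=0.991353, s=0.131220. N=√(1·120·6·6)=65.726707
Admissible k: 2..3 (factorial args all ≥0)
  k=2: (−1)^0·65.7267/(12)·0.9914^4·0.1312^2 = +0.091091
  k=3: (−1)^1·65.7267/(12)·0.9914^2·0.1312^4 = -0.001596
d^3_{-2,0}(0.2632) = +0.091091 -0.001596 = +0.089495
|D^3_{-2,0}|² = |d^3_{-2,0}(β)|² = (+0.089495)² = 0.008009 (the z-rotation phases have unit modulus)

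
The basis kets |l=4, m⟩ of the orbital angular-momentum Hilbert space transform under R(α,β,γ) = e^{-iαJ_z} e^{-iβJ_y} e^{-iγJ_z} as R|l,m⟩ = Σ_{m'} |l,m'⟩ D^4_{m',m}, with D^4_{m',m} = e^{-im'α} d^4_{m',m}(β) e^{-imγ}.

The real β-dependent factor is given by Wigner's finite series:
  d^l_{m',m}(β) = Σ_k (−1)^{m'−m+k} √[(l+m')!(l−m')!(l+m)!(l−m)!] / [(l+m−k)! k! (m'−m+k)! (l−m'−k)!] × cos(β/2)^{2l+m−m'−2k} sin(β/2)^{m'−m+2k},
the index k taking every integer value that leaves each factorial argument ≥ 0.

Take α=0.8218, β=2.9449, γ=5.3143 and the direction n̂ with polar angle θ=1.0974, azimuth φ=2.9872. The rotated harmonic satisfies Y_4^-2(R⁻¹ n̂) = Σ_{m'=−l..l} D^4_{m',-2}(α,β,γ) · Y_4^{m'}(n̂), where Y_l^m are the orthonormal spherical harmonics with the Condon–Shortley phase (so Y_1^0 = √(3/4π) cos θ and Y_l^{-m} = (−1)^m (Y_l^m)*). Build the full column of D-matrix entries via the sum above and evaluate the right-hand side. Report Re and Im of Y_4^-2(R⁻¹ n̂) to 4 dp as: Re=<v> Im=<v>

Need the full column D^4_{m',-2} for m'=−4..4 at α=0.8218, β=2.9449, γ=5.3143.
cos(β/2)=0.098188, sin(β/2)=0.995168
d^4_{-4,-2}: single k=2 term ⇒ +0.000005;  D = +0.000001+0.000005i
d^4_{-3,-2}: k∈[1..2] ⇒ +0.000000 -0.000101 = -0.000101;  D = -0.000087-0.000051i
d^4_{-2,-2}: k∈[0..2] ⇒ +0.000000 -0.000011 +0.001367 = +0.001357;  D = +0.001299-0.000393i
d^4_{-1,-2}: k∈[0..2] ⇒ -0.000000 +0.000191 -0.013067 = -0.012876;  D = -0.005657+0.011567i
d^4_{0,-2}: k∈[0..2] ⇒ +0.000008 -0.002306 +0.088841 = +0.086544;  D = -0.031051-0.080781i
d^4_{1,-2}: k∈[0..2] ⇒ -0.000127 +0.019600 -0.402688 = -0.383215;  D = +0.355590+0.142862i
d^4_{2,-2}: k∈[0..2] ⇒ +0.001367 -0.112376 +0.961991 = +0.850982;  D = -0.770008+0.362296i
d^4_{3,-2}: k∈[0..1] ⇒ -0.010371 +0.355137 = +0.344766;  D = -0.104917+0.328414i
d^4_{4,-2}: single k=0 term ⇒ +0.049553;  D = +0.024302+0.043185i
Y_4^{m'}(θ=1.0974,φ=2.9872) and Σ D·Y over m':
  (+0.0000+0.0000i)·(+0.2264+0.1608i)  (-0.0001-0.0001i)·(-0.3599-0.1798i)  (+0.0013-0.0004i)·(+0.1149+0.0366i)  (-0.0057+0.0116i)·(+0.2931+0.0456i)  (-0.0311-0.0808i)·(-0.1823+0.0000i)  (+0.3556+0.1429i)·(-0.2931+0.0456i)  (-0.7700+0.3623i)·(+0.1149-0.0366i)  (-0.1049+0.3284i)·(+0.3599-0.1798i)  (+0.0243+0.0432i)·(+0.2264-0.1608i)
Y_4^-2(R⁻¹ n̂) = -0.148520+0.205014i

Re=-0.1485 Im=0.2050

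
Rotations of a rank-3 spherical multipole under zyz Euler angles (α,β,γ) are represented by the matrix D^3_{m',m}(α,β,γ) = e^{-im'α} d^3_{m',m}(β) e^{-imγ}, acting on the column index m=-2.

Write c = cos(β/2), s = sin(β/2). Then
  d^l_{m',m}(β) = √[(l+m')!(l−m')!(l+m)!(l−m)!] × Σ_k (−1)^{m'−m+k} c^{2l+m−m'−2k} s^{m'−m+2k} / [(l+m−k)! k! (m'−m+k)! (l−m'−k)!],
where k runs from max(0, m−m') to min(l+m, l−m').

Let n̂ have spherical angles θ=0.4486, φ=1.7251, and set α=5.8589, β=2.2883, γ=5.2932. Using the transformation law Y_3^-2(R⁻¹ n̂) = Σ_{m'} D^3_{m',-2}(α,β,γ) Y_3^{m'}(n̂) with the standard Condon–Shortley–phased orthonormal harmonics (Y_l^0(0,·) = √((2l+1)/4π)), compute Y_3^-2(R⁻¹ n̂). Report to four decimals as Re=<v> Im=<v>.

Need the full column D^3_{m',-2} for m'=−3..3 at α=5.8589, β=2.2883, γ=5.2932.
cos(β/2)=0.413820, sin(β/2)=0.910359
d^3_{-3,-2}: single k=1 term ⇒ +0.027061;  D = -0.026894+0.003004i
d^3_{-2,-2}: k∈[0..1] ⇒ +0.005022 -0.121518 = -0.116496;  D = +0.110834+0.035877i
d^3_{-1,-2}: k∈[0..1] ⇒ -0.034936 +0.338144 = +0.303209;  D = -0.224454-0.203853i
d^3_{0,-2}: k∈[0..1] ⇒ +0.133117 -0.644220 = -0.511103;  D = +0.203343+0.468911i
d^3_{1,-2}: k∈[0..1] ⇒ -0.338144 +0.818228 = +0.480083;  D = +0.007254-0.480029i
d^3_{2,-2}: k∈[0..1] ⇒ +0.588089 -0.569214 = +0.018876;  D = +0.008030-0.017083i
d^3_{3,-2}: single k=0 term ⇒ -0.633797;  D = -0.481837+0.411741i
Y_3^{m'}(θ=0.4486,φ=1.7251) and Σ D·Y over m':
  (-0.0269+0.0030i)·(+0.0152+0.0305i)  (+0.1108+0.0359i)·(-0.1650+0.0526i)  (-0.2245-0.2039i)·(-0.0659-0.4237i)  (+0.2033+0.4689i)·(+0.3563+0.0000i)  (+0.0073-0.4800i)·(+0.0659-0.4237i)  (+0.0080-0.0171i)·(-0.1650-0.0526i)  (-0.4818+0.4117i)·(-0.0152+0.0305i)
Y_3^-2(R⁻¹ n̂) = -0.230191+0.221489i

Re=-0.2302 Im=0.2215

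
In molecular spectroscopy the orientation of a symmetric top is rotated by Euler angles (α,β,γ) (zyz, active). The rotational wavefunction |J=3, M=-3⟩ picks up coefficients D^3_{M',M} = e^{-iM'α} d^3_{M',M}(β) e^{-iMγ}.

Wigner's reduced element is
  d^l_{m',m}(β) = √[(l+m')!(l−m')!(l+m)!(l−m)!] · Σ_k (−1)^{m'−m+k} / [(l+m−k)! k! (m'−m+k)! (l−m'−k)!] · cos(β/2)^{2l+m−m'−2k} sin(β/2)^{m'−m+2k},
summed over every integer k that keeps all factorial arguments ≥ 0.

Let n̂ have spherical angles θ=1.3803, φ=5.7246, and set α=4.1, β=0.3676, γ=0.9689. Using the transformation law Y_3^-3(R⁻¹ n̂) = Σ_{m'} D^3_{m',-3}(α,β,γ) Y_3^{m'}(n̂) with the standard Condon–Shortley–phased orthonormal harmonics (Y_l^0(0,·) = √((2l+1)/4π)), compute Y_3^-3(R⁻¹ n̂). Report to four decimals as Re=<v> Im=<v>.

Re=-0.2242 Im=-0.3333

Need the full column D^3_{m',-3} for m'=−3..3 at α=4.1, β=0.3676, γ=0.9689.
cos(β/2)=0.983156, sin(β/2)=0.182767
d^3_{-3,-3}: single k=0 term ⇒ +0.903099;  D = -0.791996+0.433970i
d^3_{-2,-3}: single k=0 term ⇒ -0.411231;  D = -0.045604+0.408695i
d^3_{-1,-3}: single k=0 term ⇒ +0.120873;  D = +0.090593+0.080021i
d^3_{0,-3}: single k=0 term ⇒ -0.025946;  D = +0.025234-0.006039i
d^3_{1,-3}: single k=0 term ⇒ +0.004177;  D = +0.001540-0.003883i
d^3_{2,-3}: single k=0 term ⇒ -0.000491;  D = -0.000270-0.000411i
d^3_{3,-3}: single k=0 term ⇒ +0.000037;  D = -0.000037-0.000001i
Y_3^{m'}(θ=1.3803,φ=5.7246) and Σ D·Y over m':
  (-0.7920+0.4340i)·(-0.0414+0.3928i)  (-0.0456+0.4087i)·(+0.0818+0.1677i)  (+0.0906+0.0800i)·(-0.2209-0.1380i)  (+0.0252-0.0060i)·(-0.1993+0.0000i)  (+0.0015-0.0039i)·(+0.2209-0.1380i)  (-0.0003-0.0004i)·(+0.0818-0.1677i)  (-0.0000-0.0000i)·(+0.0414+0.3928i)
Y_3^-3(R⁻¹ n̂) = -0.224243-0.333347i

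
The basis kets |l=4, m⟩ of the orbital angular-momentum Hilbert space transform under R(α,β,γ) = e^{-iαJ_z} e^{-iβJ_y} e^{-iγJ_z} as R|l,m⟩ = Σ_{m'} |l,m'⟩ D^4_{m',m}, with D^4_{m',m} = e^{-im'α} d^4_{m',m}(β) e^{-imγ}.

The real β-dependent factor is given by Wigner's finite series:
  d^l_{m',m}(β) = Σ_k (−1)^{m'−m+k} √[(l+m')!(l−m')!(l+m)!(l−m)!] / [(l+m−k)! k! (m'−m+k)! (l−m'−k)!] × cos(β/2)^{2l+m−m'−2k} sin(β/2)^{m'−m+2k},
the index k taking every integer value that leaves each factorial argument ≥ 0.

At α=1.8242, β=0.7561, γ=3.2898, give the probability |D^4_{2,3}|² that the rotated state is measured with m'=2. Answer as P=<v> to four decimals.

D^4_{2,3}(1.8242,0.7561,3.2898) = e^{-i·2·1.8242}·d^4_{2,3}(0.7561)·e^{-i·3·3.2898}. Compute d first:
With c≡cos(β/2)=0.929386 and s≡sin(β/2)=0.369109, N=[720·2·5040·1]^{1/2}=2693.993318
k: max(0,(3)−(2))=1 … min(4+(3),4−(2))=2
  k=1: (−1)^0·2693.9933/(720)·0.9294^7·0.3691^1 = +0.827165
  k=2: (−1)^1·2693.9933/(240)·0.9294^5·0.3691^3 = -0.391408
d^4_{2,3}(0.7561) = +0.827165 -0.391408 = +0.435757
|D^4_{2,3}|² = |d^4_{2,3}(β)|² = (+0.435757)² = 0.189884 (the z-rotation phases have unit modulus)

P=0.1899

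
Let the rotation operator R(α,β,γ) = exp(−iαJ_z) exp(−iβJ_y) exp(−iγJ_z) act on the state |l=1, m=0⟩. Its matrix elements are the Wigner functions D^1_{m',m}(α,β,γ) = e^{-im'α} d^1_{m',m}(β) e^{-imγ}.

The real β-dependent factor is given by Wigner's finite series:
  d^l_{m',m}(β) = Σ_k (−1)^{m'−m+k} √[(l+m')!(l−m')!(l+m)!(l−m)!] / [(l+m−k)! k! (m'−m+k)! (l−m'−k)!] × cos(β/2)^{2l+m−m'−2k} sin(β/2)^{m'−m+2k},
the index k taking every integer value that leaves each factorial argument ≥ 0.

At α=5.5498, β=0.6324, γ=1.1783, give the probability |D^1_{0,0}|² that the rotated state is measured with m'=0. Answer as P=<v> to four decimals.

P=0.6506

Split into d^1_{0,0}(β=0.6324) × two z-phases.
Half-angle: c=0.950424, s=0.310957. N=√(1·1·1·1)=1.000000
The bounds max(0,m−m')=0 and min(l+m,l−m')=1 give 2 terms
  k=0: (−1)^0·1.0000/(1)·0.9504^2·0.3110^0 = +0.903306
  k=1: (−1)^1·1.0000/(1)·0.9504^0·0.3110^2 = -0.096694
d^1_{0,0}(0.6324) = +0.903306 -0.096694 = +0.806611
|D^1_{0,0}|² = |d^1_{0,0}(β)|² = (+0.806611)² = 0.650622 (the z-rotation phases have unit modulus)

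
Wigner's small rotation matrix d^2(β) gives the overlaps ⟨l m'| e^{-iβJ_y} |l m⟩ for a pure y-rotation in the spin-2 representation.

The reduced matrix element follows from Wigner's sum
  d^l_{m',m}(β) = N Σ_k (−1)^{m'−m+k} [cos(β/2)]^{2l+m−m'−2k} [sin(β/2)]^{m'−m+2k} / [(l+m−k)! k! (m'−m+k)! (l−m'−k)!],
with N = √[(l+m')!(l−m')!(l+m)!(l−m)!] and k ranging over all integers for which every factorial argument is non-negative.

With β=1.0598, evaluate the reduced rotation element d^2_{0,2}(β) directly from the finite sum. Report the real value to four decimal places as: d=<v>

d=0.4659

d^2_{0,2}(β=1.0598) via Wigner's sum:
With c≡cos(β/2)=0.862858 and s≡sin(β/2)=0.505447, N=[2·2·24·1]^{1/2}=9.797959
k∈{2} keeps every argument non-negative
  k=2: (−1)^0·9.7980/(4)·0.8629^2·0.5054^2 = +0.465913
d^2_{0,2}(1.0598) = +0.465913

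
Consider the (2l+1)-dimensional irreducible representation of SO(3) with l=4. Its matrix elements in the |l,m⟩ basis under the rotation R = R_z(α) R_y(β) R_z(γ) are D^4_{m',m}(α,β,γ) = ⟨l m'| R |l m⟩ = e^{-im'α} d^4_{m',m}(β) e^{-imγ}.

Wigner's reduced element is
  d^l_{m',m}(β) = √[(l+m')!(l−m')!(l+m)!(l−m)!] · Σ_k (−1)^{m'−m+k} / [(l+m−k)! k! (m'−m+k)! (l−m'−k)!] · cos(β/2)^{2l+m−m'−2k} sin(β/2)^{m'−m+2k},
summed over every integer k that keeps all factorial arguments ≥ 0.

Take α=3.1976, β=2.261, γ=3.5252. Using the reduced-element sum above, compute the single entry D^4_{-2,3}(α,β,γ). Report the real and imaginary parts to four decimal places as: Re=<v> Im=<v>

D^4_{-2,3}(3.1976,2.261,3.5252) = e^{-i·-2·3.1976}·d^4_{-2,3}(2.261)·e^{-i·3·3.5252}. Compute d first:
Half-angle: c=0.426208, s=0.904625. N=√(2·720·5040·1)=2693.993318
k: max(0,(3)−(-2))=5 … min(4+(3),4−(-2))=6
  k=5: (−1)^0·2693.9933/(240)·0.4262^3·0.9046^5 = +0.526493
  k=6: (−1)^1·2693.9933/(720)·0.4262^1·0.9046^7 = -0.790618
d^4_{-2,3}(2.261) = +0.526493 -0.790618 = -0.264125
D = (+0.993733+0.111781i)·(-0.264125)·(-0.407737+0.913099i) = +0.133977-0.227623i

Re=0.1340 Im=-0.2276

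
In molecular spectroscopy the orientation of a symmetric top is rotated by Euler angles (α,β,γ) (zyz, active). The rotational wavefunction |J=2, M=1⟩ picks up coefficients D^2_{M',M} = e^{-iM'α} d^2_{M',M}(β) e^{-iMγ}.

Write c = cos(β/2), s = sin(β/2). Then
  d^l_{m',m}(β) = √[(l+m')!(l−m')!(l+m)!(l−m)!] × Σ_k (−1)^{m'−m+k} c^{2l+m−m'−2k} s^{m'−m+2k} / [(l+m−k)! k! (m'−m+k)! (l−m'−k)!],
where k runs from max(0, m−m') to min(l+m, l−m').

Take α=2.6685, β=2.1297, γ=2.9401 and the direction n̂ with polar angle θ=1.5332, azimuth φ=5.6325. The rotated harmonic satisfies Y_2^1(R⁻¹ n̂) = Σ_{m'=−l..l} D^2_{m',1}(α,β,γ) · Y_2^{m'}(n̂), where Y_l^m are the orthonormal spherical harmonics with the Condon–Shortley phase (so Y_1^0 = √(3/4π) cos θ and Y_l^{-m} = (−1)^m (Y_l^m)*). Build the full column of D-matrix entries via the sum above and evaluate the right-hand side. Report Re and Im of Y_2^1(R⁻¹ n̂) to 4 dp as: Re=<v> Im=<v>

Need the full column D^2_{m',1} for m'=−2..2 at α=2.6685, β=2.1297, γ=2.9401.
cos(β/2)=0.484635, sin(β/2)=0.874716
d^2_{-2,1}: single k=3 term ⇒ +0.648704;  D = -0.476990+0.439657i
d^2_{-1,1}: k∈[2..3] ⇒ +0.539121 -0.585422 = -0.046301;  D = -0.044604+0.012421i
d^2_{0,1}: k∈[1..2] ⇒ +0.243887 -0.794497 = -0.550610;  D = +0.539471+0.110195i
d^2_{1,1}: k∈[0..1] ⇒ +0.055165 -0.539121 = -0.483956;  D = -0.377953-0.302266i
d^2_{2,1}: single k=0 term ⇒ -0.199133;  D = +0.081765+0.181572i
Y_2^{m'}(θ=1.5332,φ=5.6325) and Σ D·Y over m':
  (-0.4770+0.4397i)·(+0.1027+0.3718i)  (-0.0446+0.0124i)·(+0.0231+0.0176i)  (+0.5395+0.1102i)·(-0.3141+0.0000i)  (-0.3780-0.3023i)·(-0.0231+0.0176i)  (+0.0818+0.1816i)·(+0.1027-0.3718i)
Y_2^1(R⁻¹ n̂) = -0.293170-0.178738i

Re=-0.2932 Im=-0.1787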